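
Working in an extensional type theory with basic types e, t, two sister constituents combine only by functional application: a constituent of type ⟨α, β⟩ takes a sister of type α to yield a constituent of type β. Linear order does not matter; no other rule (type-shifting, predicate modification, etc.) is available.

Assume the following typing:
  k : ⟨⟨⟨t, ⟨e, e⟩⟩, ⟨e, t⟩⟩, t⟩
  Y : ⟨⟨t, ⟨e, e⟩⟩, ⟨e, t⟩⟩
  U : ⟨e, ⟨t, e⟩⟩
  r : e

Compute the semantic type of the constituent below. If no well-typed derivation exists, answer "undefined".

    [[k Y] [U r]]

At [k Y], k : ⟨⟨⟨t, ⟨e, e⟩⟩, ⟨e, t⟩⟩, t⟩ takes Y : ⟨⟨t, ⟨e, e⟩⟩, ⟨e, t⟩⟩, giving t.
At [U r], U : ⟨e, ⟨t, e⟩⟩ takes r : e, giving ⟨t, e⟩.
At [[k Y] [U r]], [U r] : ⟨t, e⟩ takes [k Y] : t, giving e.

e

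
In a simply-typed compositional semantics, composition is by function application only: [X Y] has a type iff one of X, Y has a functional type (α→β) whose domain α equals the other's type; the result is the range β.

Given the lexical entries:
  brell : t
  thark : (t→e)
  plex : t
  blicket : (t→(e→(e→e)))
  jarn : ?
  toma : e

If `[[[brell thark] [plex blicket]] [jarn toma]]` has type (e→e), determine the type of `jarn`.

[[[brell thark] [plex blicket]] [jarn toma]] must have type (e→e). The sister [[brell thark] [plex blicket]] has type (e→e); that is not a function onto (e→e), so [jarn toma] must be the functor, of type ((e→e)→(e→e)).
[jarn toma] must have type ((e→e)→(e→e)). The sister toma has type e; that is not a function onto ((e→e)→(e→e)), so jarn must be the functor, of type (e→((e→e)→(e→e))).

(e→((e→e)→(e→e)))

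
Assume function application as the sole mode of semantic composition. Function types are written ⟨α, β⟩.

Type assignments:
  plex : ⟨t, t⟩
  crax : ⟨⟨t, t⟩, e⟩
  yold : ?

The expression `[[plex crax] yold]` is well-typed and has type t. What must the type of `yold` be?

[[plex crax] yold] is required to be t. [plex crax] : e cannot yield t as functor, so yold : ⟨e, t⟩.

⟨e, t⟩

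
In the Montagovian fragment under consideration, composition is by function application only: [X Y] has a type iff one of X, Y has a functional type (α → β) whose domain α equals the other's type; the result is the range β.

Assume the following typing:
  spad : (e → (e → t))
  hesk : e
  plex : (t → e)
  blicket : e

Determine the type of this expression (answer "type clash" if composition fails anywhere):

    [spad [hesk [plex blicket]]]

[plex blicket]: (t → e) and e cannot combine by function application — type clash.

type clash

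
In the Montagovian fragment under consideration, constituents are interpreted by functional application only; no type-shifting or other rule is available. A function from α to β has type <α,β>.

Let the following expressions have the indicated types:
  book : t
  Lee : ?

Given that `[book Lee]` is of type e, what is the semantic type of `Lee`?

<t,e>

[book Lee] is required to be e. book : t cannot yield e as functor, so Lee : <t,e>.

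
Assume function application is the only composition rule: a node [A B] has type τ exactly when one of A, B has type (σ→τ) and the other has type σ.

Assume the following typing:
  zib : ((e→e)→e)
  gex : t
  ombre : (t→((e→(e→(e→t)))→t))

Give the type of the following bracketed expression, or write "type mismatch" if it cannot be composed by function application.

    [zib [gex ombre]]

[gex ombre] — ombre of type (t→((e→(e→(e→t)))→t)) combines with gex of type t: type ((e→(e→(e→t)))→t).
[zib [gex ombre]]: ((e→e)→e) and ((e→(e→(e→t)))→t) cannot combine by function application — type clash.

type mismatch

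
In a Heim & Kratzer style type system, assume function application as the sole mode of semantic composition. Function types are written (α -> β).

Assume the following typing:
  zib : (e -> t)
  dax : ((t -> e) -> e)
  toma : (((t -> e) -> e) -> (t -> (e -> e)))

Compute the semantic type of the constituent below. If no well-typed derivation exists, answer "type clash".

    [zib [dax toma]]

type clash

[dax toma]: functor toma : (((t -> e) -> e) -> (t -> (e -> e))), argument dax : ((t -> e) -> e); result (t -> (e -> e)).
[zib [dax toma]]: (e -> t) with (t -> (e -> e)) — neither is a function whose domain matches the other; composition fails here.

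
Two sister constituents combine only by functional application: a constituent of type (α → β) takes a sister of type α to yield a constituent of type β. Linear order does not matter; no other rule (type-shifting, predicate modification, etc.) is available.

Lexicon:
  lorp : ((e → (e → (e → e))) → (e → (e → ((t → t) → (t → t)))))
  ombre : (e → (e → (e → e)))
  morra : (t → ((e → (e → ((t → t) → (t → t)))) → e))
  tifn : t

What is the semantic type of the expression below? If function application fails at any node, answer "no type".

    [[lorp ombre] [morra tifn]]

[lorp ombre]: lorp is ((e → (e → (e → e))) → (e → (e → ((t → t) → (t → t))))), ombre is (e → (e → (e → e))); result (e → (e → ((t → t) → (t → t)))).
[morra tifn]: morra is (t → ((e → (e → ((t → t) → (t → t)))) → e)), tifn is t; result ((e → (e → ((t → t) → (t → t)))) → e).
[[lorp ombre] [morra tifn]]: [morra tifn] is ((e → (e → ((t → t) → (t → t)))) → e), [lorp ombre] is (e → (e → ((t → t) → (t → t)))); result e.

e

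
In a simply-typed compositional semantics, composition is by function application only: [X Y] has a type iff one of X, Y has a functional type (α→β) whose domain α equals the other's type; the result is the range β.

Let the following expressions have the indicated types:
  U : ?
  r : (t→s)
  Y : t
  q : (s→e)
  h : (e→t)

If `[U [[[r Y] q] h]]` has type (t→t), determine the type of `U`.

[U [[[r Y] q] h]] is required to be (t→t). [[[r Y] q] h] : t cannot yield (t→t) as functor, so U : (t→(t→t)).

(t→(t→t))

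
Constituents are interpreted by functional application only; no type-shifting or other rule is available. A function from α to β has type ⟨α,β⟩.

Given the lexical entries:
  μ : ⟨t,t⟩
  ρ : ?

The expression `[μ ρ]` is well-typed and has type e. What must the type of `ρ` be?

At [μ ρ] (required: e): μ is ⟨t,t⟩, which is not a function with range e; hence ρ is the functor — type ⟨⟨t,t⟩,e⟩.

⟨⟨t,t⟩,e⟩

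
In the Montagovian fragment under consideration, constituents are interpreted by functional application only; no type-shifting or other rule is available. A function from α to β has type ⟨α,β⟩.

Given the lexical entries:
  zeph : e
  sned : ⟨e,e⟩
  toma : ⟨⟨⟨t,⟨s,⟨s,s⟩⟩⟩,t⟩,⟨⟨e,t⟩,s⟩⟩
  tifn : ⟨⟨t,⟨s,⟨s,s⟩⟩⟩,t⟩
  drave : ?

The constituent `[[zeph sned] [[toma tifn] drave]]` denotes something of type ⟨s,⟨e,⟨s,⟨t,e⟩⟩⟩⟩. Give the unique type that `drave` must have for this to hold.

⟨⟨⟨e,t⟩,s⟩,⟨e,⟨s,⟨e,⟨s,⟨t,e⟩⟩⟩⟩⟩⟩

[[zeph sned] [[toma tifn] drave]] must have type ⟨s,⟨e,⟨s,⟨t,e⟩⟩⟩⟩. The sister [zeph sned] has type e; that is not a function onto ⟨s,⟨e,⟨s,⟨t,e⟩⟩⟩⟩, so [[toma tifn] drave] must be the functor, of type ⟨e,⟨s,⟨e,⟨s,⟨t,e⟩⟩⟩⟩⟩.
[[toma tifn] drave] must have type ⟨e,⟨s,⟨e,⟨s,⟨t,e⟩⟩⟩⟩⟩. The sister [toma tifn] has type ⟨⟨e,t⟩,s⟩; that is not a function onto ⟨e,⟨s,⟨e,⟨s,⟨t,e⟩⟩⟩⟩⟩, so drave must be the functor, of type ⟨⟨⟨e,t⟩,s⟩,⟨e,⟨s,⟨e,⟨s,⟨t,e⟩⟩⟩⟩⟩⟩.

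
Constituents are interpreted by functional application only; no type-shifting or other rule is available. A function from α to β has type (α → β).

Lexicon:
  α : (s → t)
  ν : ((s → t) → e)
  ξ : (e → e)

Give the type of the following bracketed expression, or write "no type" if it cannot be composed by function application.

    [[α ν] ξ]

[α ν]: ((s → t) → e) applied to (s → t) yields e.
[[α ν] ξ]: (e → e) applied to e yields e.

e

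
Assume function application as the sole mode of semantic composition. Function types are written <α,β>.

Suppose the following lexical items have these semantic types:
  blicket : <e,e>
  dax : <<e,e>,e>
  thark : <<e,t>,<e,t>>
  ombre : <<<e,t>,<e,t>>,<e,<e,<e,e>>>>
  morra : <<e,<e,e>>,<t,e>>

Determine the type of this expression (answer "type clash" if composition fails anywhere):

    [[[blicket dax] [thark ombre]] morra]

[blicket dax]: dax is <<e,e>,e>, blicket is <e,e>; result e.
[thark ombre]: ombre is <<<e,t>,<e,t>>,<e,<e,<e,e>>>>, thark is <<e,t>,<e,t>>; result <e,<e,<e,e>>>.
[[blicket dax] [thark ombre]]: [thark ombre] is <e,<e,<e,e>>>, [blicket dax] is e; result <e,<e,e>>.
[[[blicket dax] [thark ombre]] morra]: morra is <<e,<e,e>>,<t,e>>, [[blicket dax] [thark ombre]] is <e,<e,e>>; result <t,e>.

<t,e>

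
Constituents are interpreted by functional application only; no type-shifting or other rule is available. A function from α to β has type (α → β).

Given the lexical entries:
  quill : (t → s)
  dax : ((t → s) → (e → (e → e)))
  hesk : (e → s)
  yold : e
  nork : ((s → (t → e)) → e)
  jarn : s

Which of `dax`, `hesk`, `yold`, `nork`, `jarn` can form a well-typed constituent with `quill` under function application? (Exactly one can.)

dax — combines: dax : ((t → s) → (e → (e → e))) takes quill : (t → s) as argument, giving (e → (e → e)).
hesk : (e → s) — quill needs t; hesk needs e; neither fits.
yold : e — quill needs t; yold needs nothing (atomic); neither fits.
nork : ((s → (t → e)) → e) — quill needs t; nork needs (s → (t → e)); neither fits.
jarn : s — quill needs t; jarn needs nothing (atomic); neither fits.

dax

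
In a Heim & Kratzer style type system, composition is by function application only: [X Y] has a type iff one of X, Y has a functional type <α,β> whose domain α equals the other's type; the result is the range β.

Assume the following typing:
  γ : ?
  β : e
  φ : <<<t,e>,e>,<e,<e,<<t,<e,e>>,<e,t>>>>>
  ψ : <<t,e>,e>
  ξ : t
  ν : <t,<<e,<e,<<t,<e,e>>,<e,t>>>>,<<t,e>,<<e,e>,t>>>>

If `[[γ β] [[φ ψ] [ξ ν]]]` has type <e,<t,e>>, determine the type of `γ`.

[[γ β] [[φ ψ] [ξ ν]]] must have type <e,<t,e>>. The sister [[φ ψ] [ξ ν]] has type <<t,e>,<<e,e>,t>>; that is not a function onto <e,<t,e>>, so [γ β] must be the functor, of type <<<t,e>,<<e,e>,t>>,<e,<t,e>>>.
[γ β] must have type <<<t,e>,<<e,e>,t>>,<e,<t,e>>>. The sister β has type e; that is not a function onto <<<t,e>,<<e,e>,t>>,<e,<t,e>>>, so γ must be the functor, of type <e,<<<t,e>,<<e,e>,t>>,<e,<t,e>>>>.

<e,<<<t,e>,<<e,e>,t>>,<e,<t,e>>>>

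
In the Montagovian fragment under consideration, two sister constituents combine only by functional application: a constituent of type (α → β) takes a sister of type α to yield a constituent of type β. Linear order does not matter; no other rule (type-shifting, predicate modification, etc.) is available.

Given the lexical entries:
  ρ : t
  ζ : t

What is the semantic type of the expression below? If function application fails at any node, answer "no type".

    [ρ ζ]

[ρ ζ]: t and t cannot combine by function application — type clash.

no type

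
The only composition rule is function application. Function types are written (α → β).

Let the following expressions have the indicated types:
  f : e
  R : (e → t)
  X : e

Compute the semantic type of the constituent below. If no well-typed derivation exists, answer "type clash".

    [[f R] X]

At [f R], R : (e → t) takes f : e, giving t.
[[f R] X]: t with e — neither is a function whose domain matches the other; composition fails here.

type clash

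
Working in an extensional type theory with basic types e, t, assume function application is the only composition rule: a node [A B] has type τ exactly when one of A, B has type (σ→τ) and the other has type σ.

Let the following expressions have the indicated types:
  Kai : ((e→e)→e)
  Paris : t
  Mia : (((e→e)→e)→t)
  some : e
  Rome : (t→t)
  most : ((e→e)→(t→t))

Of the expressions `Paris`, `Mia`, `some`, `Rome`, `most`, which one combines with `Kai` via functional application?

Mia

Paris : t — Kai needs (e→e); Paris needs nothing (atomic); neither fits.
Mia — combines: Mia : (((e→e)→e)→t) takes Kai : ((e→e)→e) as argument, giving t.
some : e — Kai needs (e→e); some needs nothing (atomic); neither fits.
Rome : (t→t) — Kai needs (e→e); Rome needs t; neither fits.
most : ((e→e)→(t→t)) — Kai needs (e→e); most needs (e→e); neither fits.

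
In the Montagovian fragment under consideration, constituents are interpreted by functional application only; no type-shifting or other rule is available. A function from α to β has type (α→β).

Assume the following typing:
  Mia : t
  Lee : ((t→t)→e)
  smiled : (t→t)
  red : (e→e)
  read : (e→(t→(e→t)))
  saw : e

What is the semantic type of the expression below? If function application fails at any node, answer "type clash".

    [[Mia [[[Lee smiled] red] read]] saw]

t

[Lee smiled] — Lee of type ((t→t)→e) combines with smiled of type (t→t): type e.
[[Lee smiled] red] — red of type (e→e) combines with [Lee smiled] of type e: type e.
[[[Lee smiled] red] read] — read of type (e→(t→(e→t))) combines with [[Lee smiled] red] of type e: type (t→(e→t)).
[Mia [[[Lee smiled] red] read]] — [[[Lee smiled] red] read] of type (t→(e→t)) combines with Mia of type t: type (e→t).
[[Mia [[[Lee smiled] red] read]] saw] — [Mia [[[Lee smiled] red] read]] of type (e→t) combines with saw of type e: type t.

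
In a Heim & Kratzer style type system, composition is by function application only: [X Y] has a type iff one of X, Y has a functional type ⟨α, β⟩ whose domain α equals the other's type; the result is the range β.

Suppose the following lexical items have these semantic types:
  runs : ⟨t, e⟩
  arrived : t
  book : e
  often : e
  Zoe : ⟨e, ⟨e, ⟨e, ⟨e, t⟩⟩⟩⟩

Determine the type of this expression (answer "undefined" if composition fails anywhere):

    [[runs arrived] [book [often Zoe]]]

⟨e, t⟩

[runs arrived]: runs is ⟨t, e⟩, arrived is t; result e.
[often Zoe]: Zoe is ⟨e, ⟨e, ⟨e, ⟨e, t⟩⟩⟩⟩, often is e; result ⟨e, ⟨e, ⟨e, t⟩⟩⟩.
[book [often Zoe]]: [often Zoe] is ⟨e, ⟨e, ⟨e, t⟩⟩⟩, book is e; result ⟨e, ⟨e, t⟩⟩.
[[runs arrived] [book [often Zoe]]]: [book [often Zoe]] is ⟨e, ⟨e, t⟩⟩, [runs arrived] is e; result ⟨e, t⟩.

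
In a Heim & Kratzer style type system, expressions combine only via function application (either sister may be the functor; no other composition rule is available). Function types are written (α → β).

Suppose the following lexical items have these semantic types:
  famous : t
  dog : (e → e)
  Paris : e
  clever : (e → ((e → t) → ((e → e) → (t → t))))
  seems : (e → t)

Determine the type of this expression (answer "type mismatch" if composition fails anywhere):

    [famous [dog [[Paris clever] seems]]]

t

[Paris clever]: (e → ((e → t) → ((e → e) → (t → t)))) applied to e yields ((e → t) → ((e → e) → (t → t))).
[[Paris clever] seems]: ((e → t) → ((e → e) → (t → t))) applied to (e → t) yields ((e → e) → (t → t)).
[dog [[Paris clever] seems]]: ((e → e) → (t → t)) applied to (e → e) yields (t → t).
[famous [dog [[Paris clever] seems]]]: (t → t) applied to t yields t.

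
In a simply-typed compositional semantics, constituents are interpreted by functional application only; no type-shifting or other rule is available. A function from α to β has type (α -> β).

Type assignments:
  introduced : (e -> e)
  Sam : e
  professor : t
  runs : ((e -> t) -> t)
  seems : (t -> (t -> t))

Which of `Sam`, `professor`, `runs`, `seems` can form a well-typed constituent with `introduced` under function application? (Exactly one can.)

Sam — combines: introduced : (e -> e) takes Sam : e as argument, giving e.
professor : t — neither side's domain matches the other.
runs : ((e -> t) -> t) — neither side's domain matches the other.
seems : (t -> (t -> t)) — neither side's domain matches the other.

Sam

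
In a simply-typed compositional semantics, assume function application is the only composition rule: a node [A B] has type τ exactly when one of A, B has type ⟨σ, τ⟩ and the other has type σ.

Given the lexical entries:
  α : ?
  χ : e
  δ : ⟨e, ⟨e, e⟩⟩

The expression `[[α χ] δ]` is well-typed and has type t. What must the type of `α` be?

For [[α χ] δ] to have type t with δ of type ⟨e, ⟨e, e⟩⟩, [α χ] must be the function: [α χ] : ⟨⟨e, ⟨e, e⟩⟩, t⟩.
For [α χ] to have type ⟨⟨e, ⟨e, e⟩⟩, t⟩ with χ of type e, α must be the function: α : ⟨e, ⟨⟨e, ⟨e, e⟩⟩, t⟩⟩.

⟨e, ⟨⟨e, ⟨e, e⟩⟩, t⟩⟩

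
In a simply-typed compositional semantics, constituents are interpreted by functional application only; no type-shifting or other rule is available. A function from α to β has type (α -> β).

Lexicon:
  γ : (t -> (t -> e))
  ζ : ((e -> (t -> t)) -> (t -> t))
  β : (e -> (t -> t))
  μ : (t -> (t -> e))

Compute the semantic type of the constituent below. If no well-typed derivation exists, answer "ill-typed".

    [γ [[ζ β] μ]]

ill-typed

[ζ β]: ((e -> (t -> t)) -> (t -> t)) applied to (e -> (t -> t)) yields (t -> t).
[[ζ β] μ]: (t -> t) and (t -> (t -> e)) cannot combine by function application — type clash.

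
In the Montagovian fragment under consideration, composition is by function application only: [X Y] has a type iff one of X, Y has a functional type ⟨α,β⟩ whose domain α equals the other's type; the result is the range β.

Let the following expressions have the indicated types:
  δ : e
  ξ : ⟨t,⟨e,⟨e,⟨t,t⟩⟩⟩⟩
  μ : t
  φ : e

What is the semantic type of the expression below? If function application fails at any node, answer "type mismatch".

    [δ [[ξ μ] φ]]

At [ξ μ], ξ : ⟨t,⟨e,⟨e,⟨t,t⟩⟩⟩⟩ takes μ : t, giving ⟨e,⟨e,⟨t,t⟩⟩⟩.
At [[ξ μ] φ], [ξ μ] : ⟨e,⟨e,⟨t,t⟩⟩⟩ takes φ : e, giving ⟨e,⟨t,t⟩⟩.
At [δ [[ξ μ] φ]], [[ξ μ] φ] : ⟨e,⟨t,t⟩⟩ takes δ : e, giving ⟨t,t⟩.

⟨t,t⟩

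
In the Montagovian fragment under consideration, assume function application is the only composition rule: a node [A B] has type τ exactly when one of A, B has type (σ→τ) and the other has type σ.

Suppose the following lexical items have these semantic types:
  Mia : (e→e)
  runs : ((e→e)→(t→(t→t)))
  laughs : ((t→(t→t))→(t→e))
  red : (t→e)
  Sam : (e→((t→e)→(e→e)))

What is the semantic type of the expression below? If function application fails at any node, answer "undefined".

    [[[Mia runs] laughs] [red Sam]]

undefined

[Mia runs]: functor runs : ((e→e)→(t→(t→t))), argument Mia : (e→e); result (t→(t→t)).
[[Mia runs] laughs]: functor laughs : ((t→(t→t))→(t→e)), argument [Mia runs] : (t→(t→t)); result (t→e).
[red Sam]: (t→e) with (e→((t→e)→(e→e))) — neither is a function whose domain matches the other; composition fails here.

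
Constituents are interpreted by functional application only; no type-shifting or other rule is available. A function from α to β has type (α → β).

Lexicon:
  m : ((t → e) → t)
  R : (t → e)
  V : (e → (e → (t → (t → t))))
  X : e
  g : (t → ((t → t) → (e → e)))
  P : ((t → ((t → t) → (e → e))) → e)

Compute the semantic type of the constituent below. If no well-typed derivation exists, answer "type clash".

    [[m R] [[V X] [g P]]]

(t → t)

[m R]: ((t → e) → t) applied to (t → e) yields t.
[V X]: (e → (e → (t → (t → t)))) applied to e yields (e → (t → (t → t))).
[g P]: ((t → ((t → t) → (e → e))) → e) applied to (t → ((t → t) → (e → e))) yields e.
[[V X] [g P]]: (e → (t → (t → t))) applied to e yields (t → (t → t)).
[[m R] [[V X] [g P]]]: (t → (t → t)) applied to t yields (t → t).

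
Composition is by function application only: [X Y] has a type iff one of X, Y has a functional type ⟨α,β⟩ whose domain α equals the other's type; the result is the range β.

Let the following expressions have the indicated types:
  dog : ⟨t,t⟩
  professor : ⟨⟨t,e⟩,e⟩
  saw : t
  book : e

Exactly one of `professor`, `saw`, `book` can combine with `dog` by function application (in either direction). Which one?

saw

professor : ⟨⟨t,e⟩,e⟩ — dog needs t; professor needs ⟨t,e⟩; neither fits.
saw — combines: dog : ⟨t,t⟩ takes saw : t as argument, giving t.
book : e — dog needs t; book needs nothing (atomic); neither fits.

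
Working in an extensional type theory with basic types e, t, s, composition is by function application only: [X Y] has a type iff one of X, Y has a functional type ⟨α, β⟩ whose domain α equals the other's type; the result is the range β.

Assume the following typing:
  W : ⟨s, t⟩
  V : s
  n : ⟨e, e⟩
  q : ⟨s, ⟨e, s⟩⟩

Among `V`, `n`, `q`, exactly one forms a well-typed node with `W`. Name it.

V — combines: W : ⟨s, t⟩ takes V : s as argument, giving t.
n : ⟨e, e⟩ — does not combine with W.
q : ⟨s, ⟨e, s⟩⟩ — does not combine with W.

V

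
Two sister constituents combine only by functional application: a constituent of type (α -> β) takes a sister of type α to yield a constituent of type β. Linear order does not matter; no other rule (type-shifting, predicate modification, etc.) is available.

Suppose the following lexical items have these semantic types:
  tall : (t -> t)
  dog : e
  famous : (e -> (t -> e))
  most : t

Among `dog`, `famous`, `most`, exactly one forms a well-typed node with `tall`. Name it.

dog : e — neither side's domain matches the other.
famous : (e -> (t -> e)) — neither side's domain matches the other.
most — combines: tall : (t -> t) takes most : t as argument, giving t.

most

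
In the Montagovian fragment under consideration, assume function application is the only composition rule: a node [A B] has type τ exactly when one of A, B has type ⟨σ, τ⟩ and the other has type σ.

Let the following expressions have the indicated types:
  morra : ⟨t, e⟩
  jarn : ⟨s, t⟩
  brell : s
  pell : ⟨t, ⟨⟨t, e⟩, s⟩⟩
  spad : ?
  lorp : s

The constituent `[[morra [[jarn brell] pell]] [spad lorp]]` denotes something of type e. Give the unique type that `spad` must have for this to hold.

At [[morra [[jarn brell] pell]] [spad lorp]] (required: e): [morra [[jarn brell] pell]] is s, which is not a function with range e; hence [spad lorp] is the functor — type ⟨s, e⟩.
At [spad lorp] (required: ⟨s, e⟩): lorp is s, which is not a function with range ⟨s, e⟩; hence spad is the functor — type ⟨s, ⟨s, e⟩⟩.

⟨s, ⟨s, e⟩⟩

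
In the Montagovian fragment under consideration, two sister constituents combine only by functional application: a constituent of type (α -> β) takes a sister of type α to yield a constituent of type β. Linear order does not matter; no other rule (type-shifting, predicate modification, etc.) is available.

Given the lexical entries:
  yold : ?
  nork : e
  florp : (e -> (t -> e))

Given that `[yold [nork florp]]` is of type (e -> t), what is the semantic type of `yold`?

For [yold [nork florp]] to have type (e -> t) with [nork florp] of type (t -> e), yold must be the function: yold : ((t -> e) -> (e -> t)).

((t -> e) -> (e -> t))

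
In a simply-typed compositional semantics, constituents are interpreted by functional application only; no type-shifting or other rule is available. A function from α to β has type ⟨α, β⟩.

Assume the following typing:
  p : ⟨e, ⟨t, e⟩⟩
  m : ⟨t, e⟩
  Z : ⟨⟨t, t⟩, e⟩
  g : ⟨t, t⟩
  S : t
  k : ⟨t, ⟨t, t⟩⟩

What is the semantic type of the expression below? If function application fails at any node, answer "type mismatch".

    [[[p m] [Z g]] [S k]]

[p m]: ⟨e, ⟨t, e⟩⟩ with ⟨t, e⟩ — neither is a function whose domain matches the other; composition fails here.

type mismatch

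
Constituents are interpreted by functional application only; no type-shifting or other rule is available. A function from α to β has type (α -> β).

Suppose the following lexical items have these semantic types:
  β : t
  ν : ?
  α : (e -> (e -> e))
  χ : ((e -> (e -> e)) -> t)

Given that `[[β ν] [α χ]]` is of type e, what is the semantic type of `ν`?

[[β ν] [α χ]] is required to be e. [α χ] : t cannot yield e as functor, so [β ν] : (t -> e).
[β ν] is required to be (t -> e). β : t cannot yield (t -> e) as functor, so ν : (t -> (t -> e)).

(t -> (t -> e))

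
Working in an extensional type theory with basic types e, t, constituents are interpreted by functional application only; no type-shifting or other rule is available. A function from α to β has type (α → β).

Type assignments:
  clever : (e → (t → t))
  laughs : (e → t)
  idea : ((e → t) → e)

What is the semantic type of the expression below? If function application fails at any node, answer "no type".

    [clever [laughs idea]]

At [laughs idea], idea : ((e → t) → e) takes laughs : (e → t), giving e.
At [clever [laughs idea]], clever : (e → (t → t)) takes [laughs idea] : e, giving (t → t).

(t → t)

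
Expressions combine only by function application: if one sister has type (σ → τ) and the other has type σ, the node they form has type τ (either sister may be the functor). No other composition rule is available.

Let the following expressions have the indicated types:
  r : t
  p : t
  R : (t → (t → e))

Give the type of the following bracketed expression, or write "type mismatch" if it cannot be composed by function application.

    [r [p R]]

[p R]: R is (t → (t → e)), p is t; result (t → e).
[r [p R]]: [p R] is (t → e), r is t; result e.

e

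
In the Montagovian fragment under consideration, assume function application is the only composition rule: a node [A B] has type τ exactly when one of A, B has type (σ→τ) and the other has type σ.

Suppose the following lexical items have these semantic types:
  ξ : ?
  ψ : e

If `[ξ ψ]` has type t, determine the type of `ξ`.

For [ξ ψ] to have type t with ψ of type e, ξ must be the function: ξ : (e→t).

(e→t)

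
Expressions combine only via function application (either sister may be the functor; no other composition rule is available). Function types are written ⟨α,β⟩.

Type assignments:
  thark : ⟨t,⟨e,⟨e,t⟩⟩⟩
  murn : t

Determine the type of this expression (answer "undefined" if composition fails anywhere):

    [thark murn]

[thark murn]: thark is ⟨t,⟨e,⟨e,t⟩⟩⟩, murn is t; result ⟨e,⟨e,t⟩⟩.

⟨e,⟨e,t⟩⟩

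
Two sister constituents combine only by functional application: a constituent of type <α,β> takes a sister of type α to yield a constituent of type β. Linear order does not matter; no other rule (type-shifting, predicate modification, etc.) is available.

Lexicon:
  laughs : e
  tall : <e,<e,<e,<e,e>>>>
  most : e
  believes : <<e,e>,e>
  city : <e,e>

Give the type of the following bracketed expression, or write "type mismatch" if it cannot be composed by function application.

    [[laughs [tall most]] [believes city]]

[tall most]: <e,<e,<e,<e,e>>>> applied to e yields <e,<e,<e,e>>>.
[laughs [tall most]]: <e,<e,<e,e>>> applied to e yields <e,<e,e>>.
[believes city]: <<e,e>,e> applied to <e,e> yields e.
[[laughs [tall most]] [believes city]]: <e,<e,e>> applied to e yields <e,e>.

<e,e>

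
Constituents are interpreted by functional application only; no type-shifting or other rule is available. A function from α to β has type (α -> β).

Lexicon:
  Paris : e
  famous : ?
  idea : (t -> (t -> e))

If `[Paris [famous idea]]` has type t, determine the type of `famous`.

((t -> (t -> e)) -> (e -> t))

At [Paris [famous idea]] (required: t): Paris is e, which is not a function with range t; hence [famous idea] is the functor — type (e -> t).
At [famous idea] (required: (e -> t)): idea is (t -> (t -> e)), which is not a function with range (e -> t); hence famous is the functor — type ((t -> (t -> e)) -> (e -> t)).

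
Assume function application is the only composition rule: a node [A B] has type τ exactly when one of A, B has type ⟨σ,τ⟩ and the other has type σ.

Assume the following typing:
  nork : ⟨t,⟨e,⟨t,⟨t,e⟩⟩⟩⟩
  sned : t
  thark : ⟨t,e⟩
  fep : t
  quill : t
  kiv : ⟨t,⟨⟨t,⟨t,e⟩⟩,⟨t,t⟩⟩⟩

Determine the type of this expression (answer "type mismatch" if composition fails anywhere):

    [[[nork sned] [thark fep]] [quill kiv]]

⟨t,t⟩

[nork sned]: functor nork : ⟨t,⟨e,⟨t,⟨t,e⟩⟩⟩⟩, argument sned : t; result ⟨e,⟨t,⟨t,e⟩⟩⟩.
[thark fep]: functor thark : ⟨t,e⟩, argument fep : t; result e.
[[nork sned] [thark fep]]: functor [nork sned] : ⟨e,⟨t,⟨t,e⟩⟩⟩, argument [thark fep] : e; result ⟨t,⟨t,e⟩⟩.
[quill kiv]: functor kiv : ⟨t,⟨⟨t,⟨t,e⟩⟩,⟨t,t⟩⟩⟩, argument quill : t; result ⟨⟨t,⟨t,e⟩⟩,⟨t,t⟩⟩.
[[[nork sned] [thark fep]] [quill kiv]]: functor [quill kiv] : ⟨⟨t,⟨t,e⟩⟩,⟨t,t⟩⟩, argument [[nork sned] [thark fep]] : ⟨t,⟨t,e⟩⟩; result ⟨t,t⟩.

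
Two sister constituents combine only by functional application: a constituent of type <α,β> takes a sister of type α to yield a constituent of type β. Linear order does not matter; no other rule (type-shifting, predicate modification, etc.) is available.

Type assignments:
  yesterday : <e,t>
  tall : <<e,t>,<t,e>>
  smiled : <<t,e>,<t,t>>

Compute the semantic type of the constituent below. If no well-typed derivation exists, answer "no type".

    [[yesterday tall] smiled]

<t,t>

[yesterday tall]: functor tall : <<e,t>,<t,e>>, argument yesterday : <e,t>; result <t,e>.
[[yesterday tall] smiled]: functor smiled : <<t,e>,<t,t>>, argument [yesterday tall] : <t,e>; result <t,t>.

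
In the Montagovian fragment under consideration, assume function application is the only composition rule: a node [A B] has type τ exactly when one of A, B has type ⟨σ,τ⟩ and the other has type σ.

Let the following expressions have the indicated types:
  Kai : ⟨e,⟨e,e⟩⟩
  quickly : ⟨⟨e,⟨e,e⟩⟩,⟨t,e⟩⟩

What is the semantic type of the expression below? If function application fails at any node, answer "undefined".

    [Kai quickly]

[Kai quickly]: functor quickly : ⟨⟨e,⟨e,e⟩⟩,⟨t,e⟩⟩, argument Kai : ⟨e,⟨e,e⟩⟩; result ⟨t,e⟩.

⟨t,e⟩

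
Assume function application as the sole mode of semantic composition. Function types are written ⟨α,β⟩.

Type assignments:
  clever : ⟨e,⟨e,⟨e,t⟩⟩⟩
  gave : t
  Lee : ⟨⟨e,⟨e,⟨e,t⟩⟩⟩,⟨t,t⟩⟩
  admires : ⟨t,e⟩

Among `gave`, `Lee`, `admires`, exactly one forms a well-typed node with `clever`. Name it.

gave : t — no; clever wants e, and gave wants nothing (atomic).
Lee — combines: Lee : ⟨⟨e,⟨e,⟨e,t⟩⟩⟩,⟨t,t⟩⟩ takes clever : ⟨e,⟨e,⟨e,t⟩⟩⟩ as argument, giving ⟨t,t⟩.
admires : ⟨t,e⟩ — no; clever wants e, and admires wants t.

Lee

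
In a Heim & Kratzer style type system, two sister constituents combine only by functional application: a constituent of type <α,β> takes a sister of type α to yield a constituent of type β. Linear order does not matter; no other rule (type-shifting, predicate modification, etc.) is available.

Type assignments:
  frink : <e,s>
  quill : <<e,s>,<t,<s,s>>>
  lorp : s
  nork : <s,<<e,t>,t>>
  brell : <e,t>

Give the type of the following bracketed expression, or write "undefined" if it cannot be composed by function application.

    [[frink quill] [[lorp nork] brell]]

<s,s>

[frink quill]: <<e,s>,<t,<s,s>>> applied to <e,s> yields <t,<s,s>>.
[lorp nork]: <s,<<e,t>,t>> applied to s yields <<e,t>,t>.
[[lorp nork] brell]: <<e,t>,t> applied to <e,t> yields t.
[[frink quill] [[lorp nork] brell]]: <t,<s,s>> applied to t yields <s,s>.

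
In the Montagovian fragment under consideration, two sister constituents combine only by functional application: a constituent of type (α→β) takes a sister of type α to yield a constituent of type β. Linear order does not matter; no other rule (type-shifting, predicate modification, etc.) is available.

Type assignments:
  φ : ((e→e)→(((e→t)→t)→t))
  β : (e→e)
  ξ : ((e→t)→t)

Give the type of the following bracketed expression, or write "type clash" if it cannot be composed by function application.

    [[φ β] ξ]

At [φ β], φ : ((e→e)→(((e→t)→t)→t)) takes β : (e→e), giving (((e→t)→t)→t).
At [[φ β] ξ], [φ β] : (((e→t)→t)→t) takes ξ : ((e→t)→t), giving t.

t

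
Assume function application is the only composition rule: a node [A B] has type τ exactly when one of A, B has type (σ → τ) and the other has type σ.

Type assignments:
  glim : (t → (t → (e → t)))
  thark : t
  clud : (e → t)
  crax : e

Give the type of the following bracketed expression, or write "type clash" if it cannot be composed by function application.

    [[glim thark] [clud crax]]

(e → t)

[glim thark]: (t → (t → (e → t))) applied to t yields (t → (e → t)).
[clud crax]: (e → t) applied to e yields t.
[[glim thark] [clud crax]]: (t → (e → t)) applied to t yields (e → t).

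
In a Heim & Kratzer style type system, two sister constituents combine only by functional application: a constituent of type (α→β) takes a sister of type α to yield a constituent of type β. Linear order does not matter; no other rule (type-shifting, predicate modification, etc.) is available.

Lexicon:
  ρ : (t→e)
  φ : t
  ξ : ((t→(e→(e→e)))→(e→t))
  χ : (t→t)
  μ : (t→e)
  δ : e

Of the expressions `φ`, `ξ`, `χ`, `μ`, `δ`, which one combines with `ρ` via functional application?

φ

φ — combines: ρ : (t→e) takes φ : t as argument, giving e.
ξ : ((t→(e→(e→e)))→(e→t)) — ρ needs t; ξ needs (t→(e→(e→e))); neither fits.
χ : (t→t) — ρ needs t; χ needs t; neither fits.
μ : (t→e) — ρ needs t; μ needs t; neither fits.
δ : e — ρ needs t; δ needs nothing (atomic); neither fits.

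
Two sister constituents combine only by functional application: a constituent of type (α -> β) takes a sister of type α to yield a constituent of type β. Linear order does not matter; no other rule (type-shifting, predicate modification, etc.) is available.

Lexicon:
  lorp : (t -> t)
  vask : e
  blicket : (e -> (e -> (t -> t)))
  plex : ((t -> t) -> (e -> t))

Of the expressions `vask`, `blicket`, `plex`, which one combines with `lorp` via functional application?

plex

vask : e — does not combine with lorp.
blicket : (e -> (e -> (t -> t))) — does not combine with lorp.
plex — combines: plex : ((t -> t) -> (e -> t)) takes lorp : (t -> t) as argument, giving (e -> t).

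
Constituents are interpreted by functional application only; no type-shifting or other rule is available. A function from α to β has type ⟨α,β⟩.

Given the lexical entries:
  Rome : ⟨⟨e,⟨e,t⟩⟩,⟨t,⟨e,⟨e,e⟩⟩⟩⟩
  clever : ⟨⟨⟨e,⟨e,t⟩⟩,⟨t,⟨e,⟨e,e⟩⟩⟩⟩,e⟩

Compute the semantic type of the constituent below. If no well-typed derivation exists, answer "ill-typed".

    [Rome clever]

e

[Rome clever] — clever of type ⟨⟨⟨e,⟨e,t⟩⟩,⟨t,⟨e,⟨e,e⟩⟩⟩⟩,e⟩ combines with Rome of type ⟨⟨e,⟨e,t⟩⟩,⟨t,⟨e,⟨e,e⟩⟩⟩⟩: type e.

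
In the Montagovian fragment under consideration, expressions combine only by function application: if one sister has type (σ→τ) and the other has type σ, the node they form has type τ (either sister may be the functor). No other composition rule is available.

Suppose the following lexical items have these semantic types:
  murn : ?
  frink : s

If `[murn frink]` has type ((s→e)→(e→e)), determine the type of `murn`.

(s→((s→e)→(e→e)))

At [murn frink] (required: ((s→e)→(e→e))): frink is s, which is not a function with range ((s→e)→(e→e)); hence murn is the functor — type (s→((s→e)→(e→e))).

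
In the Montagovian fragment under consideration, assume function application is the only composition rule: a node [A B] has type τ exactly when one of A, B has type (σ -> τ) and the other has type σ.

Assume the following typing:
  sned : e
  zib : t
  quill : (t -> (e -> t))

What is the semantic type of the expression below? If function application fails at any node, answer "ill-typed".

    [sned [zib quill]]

[zib quill]: (t -> (e -> t)) applied to t yields (e -> t).
[sned [zib quill]]: (e -> t) applied to e yields t.

t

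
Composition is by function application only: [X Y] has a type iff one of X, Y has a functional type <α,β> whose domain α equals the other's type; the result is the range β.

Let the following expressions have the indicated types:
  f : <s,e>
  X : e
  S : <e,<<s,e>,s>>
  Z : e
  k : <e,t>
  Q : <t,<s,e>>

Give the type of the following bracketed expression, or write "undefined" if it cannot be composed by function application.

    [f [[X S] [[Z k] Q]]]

e

[X S]: <e,<<s,e>,s>> applied to e yields <<s,e>,s>.
[Z k]: <e,t> applied to e yields t.
[[Z k] Q]: <t,<s,e>> applied to t yields <s,e>.
[[X S] [[Z k] Q]]: <<s,e>,s> applied to <s,e> yields s.
[f [[X S] [[Z k] Q]]]: <s,e> applied to s yields e.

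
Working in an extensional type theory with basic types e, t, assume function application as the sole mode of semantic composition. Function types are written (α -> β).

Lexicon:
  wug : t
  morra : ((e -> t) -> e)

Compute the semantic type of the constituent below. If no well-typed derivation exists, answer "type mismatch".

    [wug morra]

type mismatch

[wug morra]: t and ((e -> t) -> e) cannot combine by function application — type clash.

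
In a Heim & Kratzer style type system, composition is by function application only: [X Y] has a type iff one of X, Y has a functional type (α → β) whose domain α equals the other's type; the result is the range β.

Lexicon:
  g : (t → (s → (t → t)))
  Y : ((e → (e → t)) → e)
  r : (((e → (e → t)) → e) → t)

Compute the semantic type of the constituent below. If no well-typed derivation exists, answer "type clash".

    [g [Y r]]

(s → (t → t))

[Y r]: (((e → (e → t)) → e) → t) applied to ((e → (e → t)) → e) yields t.
[g [Y r]]: (t → (s → (t → t))) applied to t yields (s → (t → t)).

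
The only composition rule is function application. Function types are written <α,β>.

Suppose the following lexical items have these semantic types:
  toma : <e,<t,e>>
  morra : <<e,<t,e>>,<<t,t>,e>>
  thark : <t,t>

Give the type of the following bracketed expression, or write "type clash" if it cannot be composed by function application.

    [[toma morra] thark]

[toma morra]: <<e,<t,e>>,<<t,t>,e>> applied to <e,<t,e>> yields <<t,t>,e>.
[[toma morra] thark]: <<t,t>,e> applied to <t,t> yields e.

e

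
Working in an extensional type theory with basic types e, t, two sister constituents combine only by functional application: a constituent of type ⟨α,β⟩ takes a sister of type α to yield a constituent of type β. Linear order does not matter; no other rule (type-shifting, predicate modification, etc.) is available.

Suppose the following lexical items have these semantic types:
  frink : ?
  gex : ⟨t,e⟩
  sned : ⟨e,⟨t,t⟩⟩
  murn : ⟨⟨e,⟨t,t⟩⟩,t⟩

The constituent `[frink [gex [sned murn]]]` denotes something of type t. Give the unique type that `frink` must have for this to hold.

⟨e,t⟩

[frink [gex [sned murn]]] is required to be t. [gex [sned murn]] : e cannot yield t as functor, so frink : ⟨e,t⟩.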